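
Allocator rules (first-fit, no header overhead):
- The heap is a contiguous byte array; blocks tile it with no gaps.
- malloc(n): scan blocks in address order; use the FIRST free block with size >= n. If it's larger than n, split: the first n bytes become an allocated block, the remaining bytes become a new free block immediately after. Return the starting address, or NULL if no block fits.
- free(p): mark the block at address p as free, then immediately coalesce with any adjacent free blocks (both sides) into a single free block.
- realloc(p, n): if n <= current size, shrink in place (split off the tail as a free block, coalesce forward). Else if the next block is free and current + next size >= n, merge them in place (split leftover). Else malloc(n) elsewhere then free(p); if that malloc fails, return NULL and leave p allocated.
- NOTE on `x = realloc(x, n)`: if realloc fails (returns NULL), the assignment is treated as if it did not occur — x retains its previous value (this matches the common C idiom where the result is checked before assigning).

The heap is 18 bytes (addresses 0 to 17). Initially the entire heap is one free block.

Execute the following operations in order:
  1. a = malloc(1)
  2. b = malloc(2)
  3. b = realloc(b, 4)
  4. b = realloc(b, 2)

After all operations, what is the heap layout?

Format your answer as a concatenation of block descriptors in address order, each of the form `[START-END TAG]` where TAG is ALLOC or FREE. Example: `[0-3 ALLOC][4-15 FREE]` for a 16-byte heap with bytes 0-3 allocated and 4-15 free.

Answer: [0-0 ALLOC][1-2 ALLOC][3-17 FREE]

Derivation:
Op 1: a = malloc(1) -> a = 0; heap: [0-0 ALLOC][1-17 FREE]
Op 2: b = malloc(2) -> b = 1; heap: [0-0 ALLOC][1-2 ALLOC][3-17 FREE]
Op 3: b = realloc(b, 4) -> b = 1; heap: [0-0 ALLOC][1-4 ALLOC][5-17 FREE]
Op 4: b = realloc(b, 2) -> b = 1; heap: [0-0 ALLOC][1-2 ALLOC][3-17 FREE]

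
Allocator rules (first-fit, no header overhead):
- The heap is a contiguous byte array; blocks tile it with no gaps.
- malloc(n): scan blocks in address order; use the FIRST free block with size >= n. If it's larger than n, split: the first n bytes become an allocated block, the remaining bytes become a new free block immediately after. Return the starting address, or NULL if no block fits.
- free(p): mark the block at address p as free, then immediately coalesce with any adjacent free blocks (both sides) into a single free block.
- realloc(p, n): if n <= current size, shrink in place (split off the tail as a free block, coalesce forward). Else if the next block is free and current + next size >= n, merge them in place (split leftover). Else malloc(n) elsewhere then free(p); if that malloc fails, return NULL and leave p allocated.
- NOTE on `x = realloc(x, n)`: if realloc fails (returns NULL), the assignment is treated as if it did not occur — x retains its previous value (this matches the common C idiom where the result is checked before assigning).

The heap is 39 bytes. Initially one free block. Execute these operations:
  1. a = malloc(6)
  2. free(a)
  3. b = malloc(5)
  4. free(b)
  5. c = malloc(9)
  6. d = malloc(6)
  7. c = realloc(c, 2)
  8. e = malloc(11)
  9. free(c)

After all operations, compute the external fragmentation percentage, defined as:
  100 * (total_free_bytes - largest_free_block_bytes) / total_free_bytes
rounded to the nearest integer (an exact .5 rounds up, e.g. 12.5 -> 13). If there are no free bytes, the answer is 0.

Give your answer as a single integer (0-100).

Op 1: a = malloc(6) -> a = 0; heap: [0-5 ALLOC][6-38 FREE]
Op 2: free(a) -> (freed a); heap: [0-38 FREE]
Op 3: b = malloc(5) -> b = 0; heap: [0-4 ALLOC][5-38 FREE]
Op 4: free(b) -> (freed b); heap: [0-38 FREE]
Op 5: c = malloc(9) -> c = 0; heap: [0-8 ALLOC][9-38 FREE]
Op 6: d = malloc(6) -> d = 9; heap: [0-8 ALLOC][9-14 ALLOC][15-38 FREE]
Op 7: c = realloc(c, 2) -> c = 0; heap: [0-1 ALLOC][2-8 FREE][9-14 ALLOC][15-38 FREE]
Op 8: e = malloc(11) -> e = 15; heap: [0-1 ALLOC][2-8 FREE][9-14 ALLOC][15-25 ALLOC][26-38 FREE]
Op 9: free(c) -> (freed c); heap: [0-8 FREE][9-14 ALLOC][15-25 ALLOC][26-38 FREE]
Free blocks: [9 13] total_free=22 largest=13 -> 100*(22-13)/22 = 900/22 ≈ 40.909 -> rounds to 41

Answer: 41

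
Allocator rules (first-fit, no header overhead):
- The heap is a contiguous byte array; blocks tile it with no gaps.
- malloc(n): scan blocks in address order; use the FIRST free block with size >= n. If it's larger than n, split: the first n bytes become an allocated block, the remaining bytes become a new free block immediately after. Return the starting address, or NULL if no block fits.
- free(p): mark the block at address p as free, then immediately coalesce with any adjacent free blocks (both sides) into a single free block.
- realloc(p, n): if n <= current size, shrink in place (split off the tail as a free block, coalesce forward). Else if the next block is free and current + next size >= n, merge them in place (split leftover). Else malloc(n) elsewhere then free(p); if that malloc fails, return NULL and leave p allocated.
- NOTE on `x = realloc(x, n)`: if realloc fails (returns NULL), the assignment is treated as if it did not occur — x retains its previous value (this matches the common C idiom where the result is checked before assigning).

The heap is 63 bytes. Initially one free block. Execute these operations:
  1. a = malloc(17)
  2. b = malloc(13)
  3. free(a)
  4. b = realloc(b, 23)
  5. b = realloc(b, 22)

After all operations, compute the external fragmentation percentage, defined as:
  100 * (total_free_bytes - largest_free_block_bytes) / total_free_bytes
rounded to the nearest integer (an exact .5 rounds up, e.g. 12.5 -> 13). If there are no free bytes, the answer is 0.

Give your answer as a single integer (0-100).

Op 1: a = malloc(17) -> a = 0; heap: [0-16 ALLOC][17-62 FREE]
Op 2: b = malloc(13) -> b = 17; heap: [0-16 ALLOC][17-29 ALLOC][30-62 FREE]
Op 3: free(a) -> (freed a); heap: [0-16 FREE][17-29 ALLOC][30-62 FREE]
Op 4: b = realloc(b, 23) -> b = 17; heap: [0-16 FREE][17-39 ALLOC][40-62 FREE]
Op 5: b = realloc(b, 22) -> b = 17; heap: [0-16 FREE][17-38 ALLOC][39-62 FREE]
Free blocks: [17 24] total_free=41 largest=24 -> 100*(41-24)/41 = 1700/41 ≈ 41.463 -> rounds to 41

Answer: 41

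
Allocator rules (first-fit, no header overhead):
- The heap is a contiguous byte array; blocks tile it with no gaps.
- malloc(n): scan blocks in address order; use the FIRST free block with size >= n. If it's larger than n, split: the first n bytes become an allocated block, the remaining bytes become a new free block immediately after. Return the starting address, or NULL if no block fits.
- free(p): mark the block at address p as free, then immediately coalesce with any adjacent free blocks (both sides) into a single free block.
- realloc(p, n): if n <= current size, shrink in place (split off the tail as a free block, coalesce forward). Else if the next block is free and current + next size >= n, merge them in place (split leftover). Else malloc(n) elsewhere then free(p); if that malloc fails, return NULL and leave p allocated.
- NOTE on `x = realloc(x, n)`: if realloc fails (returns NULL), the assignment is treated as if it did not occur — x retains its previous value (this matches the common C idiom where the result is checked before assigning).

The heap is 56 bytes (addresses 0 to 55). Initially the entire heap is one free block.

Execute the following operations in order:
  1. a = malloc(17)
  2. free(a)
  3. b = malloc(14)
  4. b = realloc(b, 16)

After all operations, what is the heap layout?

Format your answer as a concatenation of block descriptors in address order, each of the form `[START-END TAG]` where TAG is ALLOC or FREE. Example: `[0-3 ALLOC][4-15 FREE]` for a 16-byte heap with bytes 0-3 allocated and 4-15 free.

Op 1: a = malloc(17) -> a = 0; heap: [0-16 ALLOC][17-55 FREE]
Op 2: free(a) -> (freed a); heap: [0-55 FREE]
Op 3: b = malloc(14) -> b = 0; heap: [0-13 ALLOC][14-55 FREE]
Op 4: b = realloc(b, 16) -> b = 0; heap: [0-15 ALLOC][16-55 FREE]

Answer: [0-15 ALLOC][16-55 FREE]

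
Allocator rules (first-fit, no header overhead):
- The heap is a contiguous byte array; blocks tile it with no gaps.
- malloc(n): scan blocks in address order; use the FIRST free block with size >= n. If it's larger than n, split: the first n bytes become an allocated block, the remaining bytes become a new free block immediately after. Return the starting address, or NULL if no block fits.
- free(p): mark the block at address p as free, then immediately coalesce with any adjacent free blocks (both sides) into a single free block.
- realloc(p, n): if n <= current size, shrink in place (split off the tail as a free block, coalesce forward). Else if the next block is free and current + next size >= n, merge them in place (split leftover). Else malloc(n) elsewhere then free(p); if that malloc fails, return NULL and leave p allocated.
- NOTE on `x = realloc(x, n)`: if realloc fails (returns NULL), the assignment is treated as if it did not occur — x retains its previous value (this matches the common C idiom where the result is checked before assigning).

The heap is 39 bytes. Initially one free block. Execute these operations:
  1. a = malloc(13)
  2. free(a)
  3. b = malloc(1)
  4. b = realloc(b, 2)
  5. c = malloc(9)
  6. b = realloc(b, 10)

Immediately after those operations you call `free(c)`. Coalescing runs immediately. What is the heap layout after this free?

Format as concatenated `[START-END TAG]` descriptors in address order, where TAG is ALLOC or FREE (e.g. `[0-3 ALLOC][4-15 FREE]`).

Op 1: a = malloc(13) -> a = 0; heap: [0-12 ALLOC][13-38 FREE]
Op 2: free(a) -> (freed a); heap: [0-38 FREE]
Op 3: b = malloc(1) -> b = 0; heap: [0-0 ALLOC][1-38 FREE]
Op 4: b = realloc(b, 2) -> b = 0; heap: [0-1 ALLOC][2-38 FREE]
Op 5: c = malloc(9) -> c = 2; heap: [0-1 ALLOC][2-10 ALLOC][11-38 FREE]
Op 6: b = realloc(b, 10) -> b = 11; heap: [0-1 FREE][2-10 ALLOC][11-20 ALLOC][21-38 FREE]
free(c): c = 2 -> block [2-10 ALLOC]; mark free, coalesce with adjacent free neighbors -> [0-10 FREE][11-20 ALLOC][21-38 FREE]

Answer: [0-10 FREE][11-20 ALLOC][21-38 FREE]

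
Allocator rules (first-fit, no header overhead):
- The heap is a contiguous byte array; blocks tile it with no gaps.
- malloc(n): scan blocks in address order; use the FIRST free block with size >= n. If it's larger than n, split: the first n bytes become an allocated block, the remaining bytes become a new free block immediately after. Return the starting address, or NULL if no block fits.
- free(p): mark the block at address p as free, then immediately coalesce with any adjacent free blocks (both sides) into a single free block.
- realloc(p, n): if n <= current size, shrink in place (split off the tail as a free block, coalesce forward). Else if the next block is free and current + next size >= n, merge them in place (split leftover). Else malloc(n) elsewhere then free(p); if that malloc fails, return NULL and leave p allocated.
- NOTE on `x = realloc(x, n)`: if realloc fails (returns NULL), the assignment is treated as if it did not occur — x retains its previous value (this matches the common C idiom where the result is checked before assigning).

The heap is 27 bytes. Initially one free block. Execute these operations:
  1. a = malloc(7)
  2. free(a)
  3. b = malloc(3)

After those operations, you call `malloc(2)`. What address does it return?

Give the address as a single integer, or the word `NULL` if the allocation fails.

Op 1: a = malloc(7) -> a = 0; heap: [0-6 ALLOC][7-26 FREE]
Op 2: free(a) -> (freed a); heap: [0-26 FREE]
Op 3: b = malloc(3) -> b = 0; heap: [0-2 ALLOC][3-26 FREE]
malloc(2): first-fit scan over [0-2 ALLOC][3-26 FREE] -> 3

Answer: 3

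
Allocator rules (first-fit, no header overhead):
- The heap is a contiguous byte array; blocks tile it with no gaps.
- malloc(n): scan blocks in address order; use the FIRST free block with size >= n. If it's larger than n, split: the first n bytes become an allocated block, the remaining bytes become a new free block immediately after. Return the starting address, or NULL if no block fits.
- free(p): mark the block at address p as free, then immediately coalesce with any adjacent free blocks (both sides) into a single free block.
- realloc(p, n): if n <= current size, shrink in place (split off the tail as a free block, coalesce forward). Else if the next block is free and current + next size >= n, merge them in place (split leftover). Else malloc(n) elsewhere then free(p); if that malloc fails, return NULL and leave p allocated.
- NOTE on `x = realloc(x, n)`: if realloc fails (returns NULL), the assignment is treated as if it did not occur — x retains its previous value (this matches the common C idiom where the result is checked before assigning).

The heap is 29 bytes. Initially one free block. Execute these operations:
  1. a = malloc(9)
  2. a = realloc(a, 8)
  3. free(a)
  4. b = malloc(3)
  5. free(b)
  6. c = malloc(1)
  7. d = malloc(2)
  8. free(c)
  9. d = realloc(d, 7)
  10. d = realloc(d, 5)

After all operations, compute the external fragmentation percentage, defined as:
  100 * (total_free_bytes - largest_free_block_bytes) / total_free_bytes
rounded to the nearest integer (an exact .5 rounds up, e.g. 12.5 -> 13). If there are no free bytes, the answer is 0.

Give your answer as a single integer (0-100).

Answer: 4

Derivation:
Op 1: a = malloc(9) -> a = 0; heap: [0-8 ALLOC][9-28 FREE]
Op 2: a = realloc(a, 8) -> a = 0; heap: [0-7 ALLOC][8-28 FREE]
Op 3: free(a) -> (freed a); heap: [0-28 FREE]
Op 4: b = malloc(3) -> b = 0; heap: [0-2 ALLOC][3-28 FREE]
Op 5: free(b) -> (freed b); heap: [0-28 FREE]
Op 6: c = malloc(1) -> c = 0; heap: [0-0 ALLOC][1-28 FREE]
Op 7: d = malloc(2) -> d = 1; heap: [0-0 ALLOC][1-2 ALLOC][3-28 FREE]
Op 8: free(c) -> (freed c); heap: [0-0 FREE][1-2 ALLOC][3-28 FREE]
Op 9: d = realloc(d, 7) -> d = 1; heap: [0-0 FREE][1-7 ALLOC][8-28 FREE]
Op 10: d = realloc(d, 5) -> d = 1; heap: [0-0 FREE][1-5 ALLOC][6-28 FREE]
Free blocks: [1 23] total_free=24 largest=23 -> 100*(24-23)/24 = 100/24 ≈ 4.167 -> rounds to 4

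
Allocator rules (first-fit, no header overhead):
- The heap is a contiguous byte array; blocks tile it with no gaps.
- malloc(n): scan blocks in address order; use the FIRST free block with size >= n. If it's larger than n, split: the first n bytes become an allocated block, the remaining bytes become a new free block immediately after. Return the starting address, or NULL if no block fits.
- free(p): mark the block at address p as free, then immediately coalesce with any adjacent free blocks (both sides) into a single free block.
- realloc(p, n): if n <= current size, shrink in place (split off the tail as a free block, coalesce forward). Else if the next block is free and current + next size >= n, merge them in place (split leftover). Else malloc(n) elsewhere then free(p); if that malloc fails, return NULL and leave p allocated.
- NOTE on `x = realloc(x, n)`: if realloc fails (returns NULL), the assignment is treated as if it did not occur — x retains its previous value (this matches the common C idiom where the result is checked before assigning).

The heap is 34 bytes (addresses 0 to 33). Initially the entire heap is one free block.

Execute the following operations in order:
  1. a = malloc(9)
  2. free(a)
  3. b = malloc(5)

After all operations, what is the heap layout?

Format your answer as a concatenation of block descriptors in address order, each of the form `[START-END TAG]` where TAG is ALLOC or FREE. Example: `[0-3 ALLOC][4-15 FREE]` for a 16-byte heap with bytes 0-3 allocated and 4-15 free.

Op 1: a = malloc(9) -> a = 0; heap: [0-8 ALLOC][9-33 FREE]
Op 2: free(a) -> (freed a); heap: [0-33 FREE]
Op 3: b = malloc(5) -> b = 0; heap: [0-4 ALLOC][5-33 FREE]

Answer: [0-4 ALLOC][5-33 FREE]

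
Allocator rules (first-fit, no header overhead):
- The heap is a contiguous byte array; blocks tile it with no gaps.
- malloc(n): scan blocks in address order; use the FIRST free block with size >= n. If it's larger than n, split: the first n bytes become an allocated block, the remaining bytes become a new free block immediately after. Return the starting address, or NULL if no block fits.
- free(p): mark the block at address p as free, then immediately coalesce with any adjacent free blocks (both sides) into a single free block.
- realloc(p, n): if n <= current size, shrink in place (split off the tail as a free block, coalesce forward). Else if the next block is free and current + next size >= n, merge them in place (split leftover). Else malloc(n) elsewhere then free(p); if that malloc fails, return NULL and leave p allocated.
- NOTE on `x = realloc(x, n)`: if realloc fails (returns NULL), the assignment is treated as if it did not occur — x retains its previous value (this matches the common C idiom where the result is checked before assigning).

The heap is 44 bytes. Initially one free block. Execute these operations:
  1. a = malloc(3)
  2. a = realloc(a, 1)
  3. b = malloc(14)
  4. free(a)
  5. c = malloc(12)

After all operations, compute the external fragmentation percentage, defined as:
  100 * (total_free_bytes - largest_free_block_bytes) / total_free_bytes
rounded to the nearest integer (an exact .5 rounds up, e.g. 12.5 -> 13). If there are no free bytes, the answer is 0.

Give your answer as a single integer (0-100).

Op 1: a = malloc(3) -> a = 0; heap: [0-2 ALLOC][3-43 FREE]
Op 2: a = realloc(a, 1) -> a = 0; heap: [0-0 ALLOC][1-43 FREE]
Op 3: b = malloc(14) -> b = 1; heap: [0-0 ALLOC][1-14 ALLOC][15-43 FREE]
Op 4: free(a) -> (freed a); heap: [0-0 FREE][1-14 ALLOC][15-43 FREE]
Op 5: c = malloc(12) -> c = 15; heap: [0-0 FREE][1-14 ALLOC][15-26 ALLOC][27-43 FREE]
Free blocks: [1 17] total_free=18 largest=17 -> 100*(18-17)/18 = 100/18 ≈ 5.556 -> rounds to 6

Answer: 6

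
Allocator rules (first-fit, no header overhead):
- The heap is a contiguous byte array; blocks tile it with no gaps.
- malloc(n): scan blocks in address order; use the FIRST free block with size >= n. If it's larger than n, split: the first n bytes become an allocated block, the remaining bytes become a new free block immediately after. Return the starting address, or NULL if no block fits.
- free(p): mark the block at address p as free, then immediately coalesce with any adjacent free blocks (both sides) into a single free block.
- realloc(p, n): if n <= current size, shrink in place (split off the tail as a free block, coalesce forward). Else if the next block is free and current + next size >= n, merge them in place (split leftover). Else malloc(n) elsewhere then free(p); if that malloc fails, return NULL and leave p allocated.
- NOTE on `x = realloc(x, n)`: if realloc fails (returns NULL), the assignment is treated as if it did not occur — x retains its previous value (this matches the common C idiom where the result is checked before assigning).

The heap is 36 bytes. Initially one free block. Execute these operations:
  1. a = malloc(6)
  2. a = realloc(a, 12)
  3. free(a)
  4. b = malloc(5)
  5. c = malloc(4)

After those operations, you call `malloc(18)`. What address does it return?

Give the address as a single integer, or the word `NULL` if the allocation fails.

Answer: 9

Derivation:
Op 1: a = malloc(6) -> a = 0; heap: [0-5 ALLOC][6-35 FREE]
Op 2: a = realloc(a, 12) -> a = 0; heap: [0-11 ALLOC][12-35 FREE]
Op 3: free(a) -> (freed a); heap: [0-35 FREE]
Op 4: b = malloc(5) -> b = 0; heap: [0-4 ALLOC][5-35 FREE]
Op 5: c = malloc(4) -> c = 5; heap: [0-4 ALLOC][5-8 ALLOC][9-35 FREE]
malloc(18): first-fit scan over [0-4 ALLOC][5-8 ALLOC][9-35 FREE] -> 9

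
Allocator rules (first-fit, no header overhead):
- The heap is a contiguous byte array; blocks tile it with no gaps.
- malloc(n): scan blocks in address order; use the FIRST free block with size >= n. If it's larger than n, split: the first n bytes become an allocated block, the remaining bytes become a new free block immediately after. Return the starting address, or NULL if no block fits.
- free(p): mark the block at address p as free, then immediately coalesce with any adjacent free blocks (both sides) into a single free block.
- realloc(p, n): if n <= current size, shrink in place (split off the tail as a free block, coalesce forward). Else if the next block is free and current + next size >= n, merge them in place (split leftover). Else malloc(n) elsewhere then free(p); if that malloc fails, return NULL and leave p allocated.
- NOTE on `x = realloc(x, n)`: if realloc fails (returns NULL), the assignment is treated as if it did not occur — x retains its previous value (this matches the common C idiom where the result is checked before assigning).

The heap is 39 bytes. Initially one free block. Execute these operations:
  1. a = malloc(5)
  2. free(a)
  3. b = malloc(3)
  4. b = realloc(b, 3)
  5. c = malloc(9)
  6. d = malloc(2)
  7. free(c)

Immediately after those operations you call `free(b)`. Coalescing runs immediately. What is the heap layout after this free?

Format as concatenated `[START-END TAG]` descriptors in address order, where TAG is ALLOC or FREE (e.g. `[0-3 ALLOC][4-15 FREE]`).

Op 1: a = malloc(5) -> a = 0; heap: [0-4 ALLOC][5-38 FREE]
Op 2: free(a) -> (freed a); heap: [0-38 FREE]
Op 3: b = malloc(3) -> b = 0; heap: [0-2 ALLOC][3-38 FREE]
Op 4: b = realloc(b, 3) -> b = 0; heap: [0-2 ALLOC][3-38 FREE]
Op 5: c = malloc(9) -> c = 3; heap: [0-2 ALLOC][3-11 ALLOC][12-38 FREE]
Op 6: d = malloc(2) -> d = 12; heap: [0-2 ALLOC][3-11 ALLOC][12-13 ALLOC][14-38 FREE]
Op 7: free(c) -> (freed c); heap: [0-2 ALLOC][3-11 FREE][12-13 ALLOC][14-38 FREE]
free(b): b = 0 -> block [0-2 ALLOC]; mark free, coalesce with adjacent free neighbors -> [0-11 FREE][12-13 ALLOC][14-38 FREE]

Answer: [0-11 FREE][12-13 ALLOC][14-38 FREE]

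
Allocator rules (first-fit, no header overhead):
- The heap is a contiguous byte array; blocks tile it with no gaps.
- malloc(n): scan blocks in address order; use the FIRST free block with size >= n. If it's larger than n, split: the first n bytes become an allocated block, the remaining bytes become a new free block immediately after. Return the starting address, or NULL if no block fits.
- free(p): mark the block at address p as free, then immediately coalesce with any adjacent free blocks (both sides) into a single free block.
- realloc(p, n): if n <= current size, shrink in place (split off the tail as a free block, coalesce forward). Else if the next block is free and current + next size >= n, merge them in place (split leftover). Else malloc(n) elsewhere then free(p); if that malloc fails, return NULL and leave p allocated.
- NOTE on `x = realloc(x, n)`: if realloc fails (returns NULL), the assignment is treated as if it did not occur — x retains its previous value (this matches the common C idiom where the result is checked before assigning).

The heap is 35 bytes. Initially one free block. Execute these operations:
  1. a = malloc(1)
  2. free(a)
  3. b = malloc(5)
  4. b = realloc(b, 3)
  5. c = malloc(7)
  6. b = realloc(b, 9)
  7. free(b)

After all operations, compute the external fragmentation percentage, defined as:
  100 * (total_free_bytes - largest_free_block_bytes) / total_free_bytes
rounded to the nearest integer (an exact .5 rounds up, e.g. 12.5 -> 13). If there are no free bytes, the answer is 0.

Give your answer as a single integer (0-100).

Op 1: a = malloc(1) -> a = 0; heap: [0-0 ALLOC][1-34 FREE]
Op 2: free(a) -> (freed a); heap: [0-34 FREE]
Op 3: b = malloc(5) -> b = 0; heap: [0-4 ALLOC][5-34 FREE]
Op 4: b = realloc(b, 3) -> b = 0; heap: [0-2 ALLOC][3-34 FREE]
Op 5: c = malloc(7) -> c = 3; heap: [0-2 ALLOC][3-9 ALLOC][10-34 FREE]
Op 6: b = realloc(b, 9) -> b = 10; heap: [0-2 FREE][3-9 ALLOC][10-18 ALLOC][19-34 FREE]
Op 7: free(b) -> (freed b); heap: [0-2 FREE][3-9 ALLOC][10-34 FREE]
Free blocks: [3 25] total_free=28 largest=25 -> 100*(28-25)/28 = 300/28 ≈ 10.714 -> rounds to 11

Answer: 11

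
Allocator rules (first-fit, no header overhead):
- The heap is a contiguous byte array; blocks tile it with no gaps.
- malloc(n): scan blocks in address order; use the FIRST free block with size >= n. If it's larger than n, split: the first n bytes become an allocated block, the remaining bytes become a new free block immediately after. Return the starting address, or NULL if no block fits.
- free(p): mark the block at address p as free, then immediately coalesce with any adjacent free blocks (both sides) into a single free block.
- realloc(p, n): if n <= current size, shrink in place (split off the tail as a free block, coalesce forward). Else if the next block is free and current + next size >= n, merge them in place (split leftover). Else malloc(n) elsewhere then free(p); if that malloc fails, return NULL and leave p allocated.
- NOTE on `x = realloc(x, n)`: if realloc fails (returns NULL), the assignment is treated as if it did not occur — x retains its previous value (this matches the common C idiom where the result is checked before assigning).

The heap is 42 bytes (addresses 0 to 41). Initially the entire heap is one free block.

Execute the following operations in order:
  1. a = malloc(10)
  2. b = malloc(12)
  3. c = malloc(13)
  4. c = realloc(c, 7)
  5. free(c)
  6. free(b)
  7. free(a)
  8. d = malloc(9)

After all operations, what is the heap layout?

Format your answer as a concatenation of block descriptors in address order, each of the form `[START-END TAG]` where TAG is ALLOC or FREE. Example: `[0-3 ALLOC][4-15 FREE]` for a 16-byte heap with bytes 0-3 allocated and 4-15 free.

Answer: [0-8 ALLOC][9-41 FREE]

Derivation:
Op 1: a = malloc(10) -> a = 0; heap: [0-9 ALLOC][10-41 FREE]
Op 2: b = malloc(12) -> b = 10; heap: [0-9 ALLOC][10-21 ALLOC][22-41 FREE]
Op 3: c = malloc(13) -> c = 22; heap: [0-9 ALLOC][10-21 ALLOC][22-34 ALLOC][35-41 FREE]
Op 4: c = realloc(c, 7) -> c = 22; heap: [0-9 ALLOC][10-21 ALLOC][22-28 ALLOC][29-41 FREE]
Op 5: free(c) -> (freed c); heap: [0-9 ALLOC][10-21 ALLOC][22-41 FREE]
Op 6: free(b) -> (freed b); heap: [0-9 ALLOC][10-41 FREE]
Op 7: free(a) -> (freed a); heap: [0-41 FREE]
Op 8: d = malloc(9) -> d = 0; heap: [0-8 ALLOC][9-41 FREE]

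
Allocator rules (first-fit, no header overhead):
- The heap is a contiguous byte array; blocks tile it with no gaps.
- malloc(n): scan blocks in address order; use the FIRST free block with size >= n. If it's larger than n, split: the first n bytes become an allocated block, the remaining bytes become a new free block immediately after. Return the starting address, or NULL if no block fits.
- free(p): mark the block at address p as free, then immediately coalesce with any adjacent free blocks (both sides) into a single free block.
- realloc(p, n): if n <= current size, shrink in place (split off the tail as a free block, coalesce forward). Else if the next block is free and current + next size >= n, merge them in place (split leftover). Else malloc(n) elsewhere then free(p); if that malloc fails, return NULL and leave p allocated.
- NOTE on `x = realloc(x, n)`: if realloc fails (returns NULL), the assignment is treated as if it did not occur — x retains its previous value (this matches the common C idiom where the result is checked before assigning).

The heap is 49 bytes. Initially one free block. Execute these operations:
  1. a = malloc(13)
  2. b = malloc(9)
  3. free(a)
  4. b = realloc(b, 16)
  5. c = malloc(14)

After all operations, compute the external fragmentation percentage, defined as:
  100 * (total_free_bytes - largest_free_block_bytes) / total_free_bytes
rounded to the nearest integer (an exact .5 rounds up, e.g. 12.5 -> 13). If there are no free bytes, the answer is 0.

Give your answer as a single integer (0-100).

Op 1: a = malloc(13) -> a = 0; heap: [0-12 ALLOC][13-48 FREE]
Op 2: b = malloc(9) -> b = 13; heap: [0-12 ALLOC][13-21 ALLOC][22-48 FREE]
Op 3: free(a) -> (freed a); heap: [0-12 FREE][13-21 ALLOC][22-48 FREE]
Op 4: b = realloc(b, 16) -> b = 13; heap: [0-12 FREE][13-28 ALLOC][29-48 FREE]
Op 5: c = malloc(14) -> c = 29; heap: [0-12 FREE][13-28 ALLOC][29-42 ALLOC][43-48 FREE]
Free blocks: [13 6] total_free=19 largest=13 -> 100*(19-13)/19 = 600/19 ≈ 31.579 -> rounds to 32

Answer: 32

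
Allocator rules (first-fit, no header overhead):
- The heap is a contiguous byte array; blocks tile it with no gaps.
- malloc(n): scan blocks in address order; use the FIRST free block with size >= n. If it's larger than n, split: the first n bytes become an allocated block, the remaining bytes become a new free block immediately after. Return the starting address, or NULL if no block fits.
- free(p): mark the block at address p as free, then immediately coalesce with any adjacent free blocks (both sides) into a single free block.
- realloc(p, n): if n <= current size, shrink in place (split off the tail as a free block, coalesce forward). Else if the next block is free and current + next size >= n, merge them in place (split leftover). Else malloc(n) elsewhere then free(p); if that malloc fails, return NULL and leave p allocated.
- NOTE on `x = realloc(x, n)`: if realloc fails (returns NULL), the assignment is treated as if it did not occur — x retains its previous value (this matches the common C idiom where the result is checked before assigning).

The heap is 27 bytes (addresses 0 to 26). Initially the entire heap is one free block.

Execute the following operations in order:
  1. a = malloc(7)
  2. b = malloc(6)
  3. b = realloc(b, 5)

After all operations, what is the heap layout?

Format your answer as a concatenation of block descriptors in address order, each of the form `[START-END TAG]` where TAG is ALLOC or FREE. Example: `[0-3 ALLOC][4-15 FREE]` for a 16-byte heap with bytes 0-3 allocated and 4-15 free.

Answer: [0-6 ALLOC][7-11 ALLOC][12-26 FREE]

Derivation:
Op 1: a = malloc(7) -> a = 0; heap: [0-6 ALLOC][7-26 FREE]
Op 2: b = malloc(6) -> b = 7; heap: [0-6 ALLOC][7-12 ALLOC][13-26 FREE]
Op 3: b = realloc(b, 5) -> b = 7; heap: [0-6 ALLOC][7-11 ALLOC][12-26 FREE]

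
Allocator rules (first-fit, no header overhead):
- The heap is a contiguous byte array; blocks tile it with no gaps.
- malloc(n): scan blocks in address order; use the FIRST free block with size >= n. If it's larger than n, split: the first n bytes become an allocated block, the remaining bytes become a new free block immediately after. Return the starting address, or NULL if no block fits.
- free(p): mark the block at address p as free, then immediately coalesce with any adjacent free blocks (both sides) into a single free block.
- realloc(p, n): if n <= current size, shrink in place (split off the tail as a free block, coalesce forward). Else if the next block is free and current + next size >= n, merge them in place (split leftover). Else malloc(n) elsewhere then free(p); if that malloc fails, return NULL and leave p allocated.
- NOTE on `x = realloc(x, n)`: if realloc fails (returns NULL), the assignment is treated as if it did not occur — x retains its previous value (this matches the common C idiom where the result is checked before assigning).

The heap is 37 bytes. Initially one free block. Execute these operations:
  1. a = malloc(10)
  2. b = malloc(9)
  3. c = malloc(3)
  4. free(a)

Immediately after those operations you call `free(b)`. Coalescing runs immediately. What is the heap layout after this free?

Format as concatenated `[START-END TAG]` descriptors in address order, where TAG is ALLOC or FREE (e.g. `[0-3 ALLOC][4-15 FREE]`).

Op 1: a = malloc(10) -> a = 0; heap: [0-9 ALLOC][10-36 FREE]
Op 2: b = malloc(9) -> b = 10; heap: [0-9 ALLOC][10-18 ALLOC][19-36 FREE]
Op 3: c = malloc(3) -> c = 19; heap: [0-9 ALLOC][10-18 ALLOC][19-21 ALLOC][22-36 FREE]
Op 4: free(a) -> (freed a); heap: [0-9 FREE][10-18 ALLOC][19-21 ALLOC][22-36 FREE]
free(b): b = 10 -> block [10-18 ALLOC]; mark free, coalesce with adjacent free neighbors -> [0-18 FREE][19-21 ALLOC][22-36 FREE]

Answer: [0-18 FREE][19-21 ALLOC][22-36 FREE]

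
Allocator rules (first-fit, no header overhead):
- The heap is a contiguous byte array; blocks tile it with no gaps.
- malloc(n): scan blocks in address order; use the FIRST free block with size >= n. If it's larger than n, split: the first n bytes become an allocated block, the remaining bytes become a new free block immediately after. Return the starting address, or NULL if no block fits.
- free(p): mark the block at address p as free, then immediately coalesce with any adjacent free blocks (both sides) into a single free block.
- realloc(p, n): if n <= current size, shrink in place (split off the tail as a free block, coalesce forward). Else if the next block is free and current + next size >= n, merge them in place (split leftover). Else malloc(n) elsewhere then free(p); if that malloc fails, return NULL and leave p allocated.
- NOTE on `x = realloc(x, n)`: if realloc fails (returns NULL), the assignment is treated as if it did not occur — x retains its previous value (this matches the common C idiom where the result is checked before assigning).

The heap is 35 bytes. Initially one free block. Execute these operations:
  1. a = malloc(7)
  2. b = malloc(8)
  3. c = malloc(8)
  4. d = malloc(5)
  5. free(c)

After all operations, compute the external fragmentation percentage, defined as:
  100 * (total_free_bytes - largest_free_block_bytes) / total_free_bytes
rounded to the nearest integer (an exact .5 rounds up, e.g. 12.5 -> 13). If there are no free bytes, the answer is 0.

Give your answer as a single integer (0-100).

Op 1: a = malloc(7) -> a = 0; heap: [0-6 ALLOC][7-34 FREE]
Op 2: b = malloc(8) -> b = 7; heap: [0-6 ALLOC][7-14 ALLOC][15-34 FREE]
Op 3: c = malloc(8) -> c = 15; heap: [0-6 ALLOC][7-14 ALLOC][15-22 ALLOC][23-34 FREE]
Op 4: d = malloc(5) -> d = 23; heap: [0-6 ALLOC][7-14 ALLOC][15-22 ALLOC][23-27 ALLOC][28-34 FREE]
Op 5: free(c) -> (freed c); heap: [0-6 ALLOC][7-14 ALLOC][15-22 FREE][23-27 ALLOC][28-34 FREE]
Free blocks: [8 7] total_free=15 largest=8 -> 100*(15-8)/15 = 700/15 ≈ 46.667 -> rounds to 47

Answer: 47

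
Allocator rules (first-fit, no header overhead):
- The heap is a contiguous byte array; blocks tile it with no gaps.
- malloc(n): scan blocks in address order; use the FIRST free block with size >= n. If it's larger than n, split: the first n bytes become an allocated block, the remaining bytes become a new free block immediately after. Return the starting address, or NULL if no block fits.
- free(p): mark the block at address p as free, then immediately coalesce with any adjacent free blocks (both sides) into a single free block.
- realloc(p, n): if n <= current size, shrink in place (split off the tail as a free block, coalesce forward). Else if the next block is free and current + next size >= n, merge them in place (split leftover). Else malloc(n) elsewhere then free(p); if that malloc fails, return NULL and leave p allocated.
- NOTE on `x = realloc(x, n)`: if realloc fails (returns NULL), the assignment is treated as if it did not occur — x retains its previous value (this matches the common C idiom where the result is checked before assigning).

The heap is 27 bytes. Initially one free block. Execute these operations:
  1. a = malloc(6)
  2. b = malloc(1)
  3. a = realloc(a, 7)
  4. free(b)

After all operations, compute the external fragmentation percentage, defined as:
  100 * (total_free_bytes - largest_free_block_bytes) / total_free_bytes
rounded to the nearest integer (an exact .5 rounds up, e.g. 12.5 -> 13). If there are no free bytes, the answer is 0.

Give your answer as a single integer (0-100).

Answer: 35

Derivation:
Op 1: a = malloc(6) -> a = 0; heap: [0-5 ALLOC][6-26 FREE]
Op 2: b = malloc(1) -> b = 6; heap: [0-5 ALLOC][6-6 ALLOC][7-26 FREE]
Op 3: a = realloc(a, 7) -> a = 7; heap: [0-5 FREE][6-6 ALLOC][7-13 ALLOC][14-26 FREE]
Op 4: free(b) -> (freed b); heap: [0-6 FREE][7-13 ALLOC][14-26 FREE]
Free blocks: [7 13] total_free=20 largest=13 -> 100*(20-13)/20 = 700/20 = 35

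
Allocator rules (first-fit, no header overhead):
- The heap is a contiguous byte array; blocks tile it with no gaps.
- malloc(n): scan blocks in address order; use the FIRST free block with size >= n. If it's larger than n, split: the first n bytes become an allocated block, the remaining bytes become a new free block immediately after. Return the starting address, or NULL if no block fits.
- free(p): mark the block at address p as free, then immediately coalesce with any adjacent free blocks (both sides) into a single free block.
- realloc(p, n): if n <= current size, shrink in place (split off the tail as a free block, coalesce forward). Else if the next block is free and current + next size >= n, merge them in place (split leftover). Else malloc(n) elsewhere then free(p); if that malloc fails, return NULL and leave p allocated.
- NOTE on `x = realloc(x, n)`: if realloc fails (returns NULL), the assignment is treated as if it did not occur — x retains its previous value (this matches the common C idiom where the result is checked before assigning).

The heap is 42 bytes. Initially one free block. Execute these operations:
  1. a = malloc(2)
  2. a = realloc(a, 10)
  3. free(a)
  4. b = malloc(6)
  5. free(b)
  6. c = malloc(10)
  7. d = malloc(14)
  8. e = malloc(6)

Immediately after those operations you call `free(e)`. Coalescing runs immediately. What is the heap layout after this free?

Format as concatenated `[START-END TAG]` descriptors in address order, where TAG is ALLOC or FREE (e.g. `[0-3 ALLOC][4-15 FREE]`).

Answer: [0-9 ALLOC][10-23 ALLOC][24-41 FREE]

Derivation:
Op 1: a = malloc(2) -> a = 0; heap: [0-1 ALLOC][2-41 FREE]
Op 2: a = realloc(a, 10) -> a = 0; heap: [0-9 ALLOC][10-41 FREE]
Op 3: free(a) -> (freed a); heap: [0-41 FREE]
Op 4: b = malloc(6) -> b = 0; heap: [0-5 ALLOC][6-41 FREE]
Op 5: free(b) -> (freed b); heap: [0-41 FREE]
Op 6: c = malloc(10) -> c = 0; heap: [0-9 ALLOC][10-41 FREE]
Op 7: d = malloc(14) -> d = 10; heap: [0-9 ALLOC][10-23 ALLOC][24-41 FREE]
Op 8: e = malloc(6) -> e = 24; heap: [0-9 ALLOC][10-23 ALLOC][24-29 ALLOC][30-41 FREE]
free(e): e = 24 -> block [24-29 ALLOC]; mark free, coalesce with adjacent free neighbors -> [0-9 ALLOC][10-23 ALLOC][24-41 FREE]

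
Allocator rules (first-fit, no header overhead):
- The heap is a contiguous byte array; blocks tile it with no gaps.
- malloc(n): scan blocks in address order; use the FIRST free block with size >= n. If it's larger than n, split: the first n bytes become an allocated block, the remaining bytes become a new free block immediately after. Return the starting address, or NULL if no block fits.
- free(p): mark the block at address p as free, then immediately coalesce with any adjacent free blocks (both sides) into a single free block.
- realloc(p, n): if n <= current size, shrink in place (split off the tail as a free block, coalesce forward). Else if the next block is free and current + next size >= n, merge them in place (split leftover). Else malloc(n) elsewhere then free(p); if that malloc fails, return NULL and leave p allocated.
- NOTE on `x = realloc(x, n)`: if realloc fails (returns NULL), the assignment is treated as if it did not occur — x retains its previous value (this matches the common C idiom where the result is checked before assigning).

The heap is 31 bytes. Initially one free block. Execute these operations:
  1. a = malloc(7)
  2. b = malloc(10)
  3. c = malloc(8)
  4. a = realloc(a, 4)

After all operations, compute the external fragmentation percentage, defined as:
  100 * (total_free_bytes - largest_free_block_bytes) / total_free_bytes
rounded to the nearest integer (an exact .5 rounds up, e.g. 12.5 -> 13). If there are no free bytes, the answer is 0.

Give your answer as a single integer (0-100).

Answer: 33

Derivation:
Op 1: a = malloc(7) -> a = 0; heap: [0-6 ALLOC][7-30 FREE]
Op 2: b = malloc(10) -> b = 7; heap: [0-6 ALLOC][7-16 ALLOC][17-30 FREE]
Op 3: c = malloc(8) -> c = 17; heap: [0-6 ALLOC][7-16 ALLOC][17-24 ALLOC][25-30 FREE]
Op 4: a = realloc(a, 4) -> a = 0; heap: [0-3 ALLOC][4-6 FREE][7-16 ALLOC][17-24 ALLOC][25-30 FREE]
Free blocks: [3 6] total_free=9 largest=6 -> 100*(9-6)/9 = 300/9 ≈ 33.333 -> rounds to 33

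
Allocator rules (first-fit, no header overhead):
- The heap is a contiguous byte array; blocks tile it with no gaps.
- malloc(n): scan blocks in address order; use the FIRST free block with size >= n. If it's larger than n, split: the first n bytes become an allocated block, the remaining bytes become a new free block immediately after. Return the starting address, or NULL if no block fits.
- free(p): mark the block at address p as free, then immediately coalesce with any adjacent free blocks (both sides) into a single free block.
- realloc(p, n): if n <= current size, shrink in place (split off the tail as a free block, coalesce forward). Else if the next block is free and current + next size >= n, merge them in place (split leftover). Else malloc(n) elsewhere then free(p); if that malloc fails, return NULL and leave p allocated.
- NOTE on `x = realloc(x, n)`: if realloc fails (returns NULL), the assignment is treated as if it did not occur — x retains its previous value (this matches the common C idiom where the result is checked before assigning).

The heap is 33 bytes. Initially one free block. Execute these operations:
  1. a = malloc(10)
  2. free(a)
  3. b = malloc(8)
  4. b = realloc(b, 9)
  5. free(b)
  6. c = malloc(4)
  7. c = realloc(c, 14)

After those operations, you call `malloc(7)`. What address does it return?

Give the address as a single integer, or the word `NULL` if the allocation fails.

Op 1: a = malloc(10) -> a = 0; heap: [0-9 ALLOC][10-32 FREE]
Op 2: free(a) -> (freed a); heap: [0-32 FREE]
Op 3: b = malloc(8) -> b = 0; heap: [0-7 ALLOC][8-32 FREE]
Op 4: b = realloc(b, 9) -> b = 0; heap: [0-8 ALLOC][9-32 FREE]
Op 5: free(b) -> (freed b); heap: [0-32 FREE]
Op 6: c = malloc(4) -> c = 0; heap: [0-3 ALLOC][4-32 FREE]
Op 7: c = realloc(c, 14) -> c = 0; heap: [0-13 ALLOC][14-32 FREE]
malloc(7): first-fit scan over [0-13 ALLOC][14-32 FREE] -> 14

Answer: 14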